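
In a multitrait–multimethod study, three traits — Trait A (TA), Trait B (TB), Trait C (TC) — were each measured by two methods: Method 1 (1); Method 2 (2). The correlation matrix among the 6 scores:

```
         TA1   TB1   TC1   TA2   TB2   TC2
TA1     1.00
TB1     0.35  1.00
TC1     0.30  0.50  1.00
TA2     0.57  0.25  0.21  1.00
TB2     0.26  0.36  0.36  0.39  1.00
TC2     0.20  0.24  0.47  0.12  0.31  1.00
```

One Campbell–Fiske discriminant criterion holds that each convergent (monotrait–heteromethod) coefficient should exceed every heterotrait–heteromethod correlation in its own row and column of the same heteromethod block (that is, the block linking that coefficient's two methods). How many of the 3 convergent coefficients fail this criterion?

Convergent coefficients and their comparison sets:
TA (methods 1·2): 0.57 vs {0.26, 0.25, 0.20, 0.21} → pass.
TB (methods 1·2): 0.36 vs {0.25, 0.26, 0.24, 0.36} → fail.
TC (methods 1·2): 0.47 vs {0.21, 0.20, 0.36, 0.24} → pass.
1 of 3 fail.

1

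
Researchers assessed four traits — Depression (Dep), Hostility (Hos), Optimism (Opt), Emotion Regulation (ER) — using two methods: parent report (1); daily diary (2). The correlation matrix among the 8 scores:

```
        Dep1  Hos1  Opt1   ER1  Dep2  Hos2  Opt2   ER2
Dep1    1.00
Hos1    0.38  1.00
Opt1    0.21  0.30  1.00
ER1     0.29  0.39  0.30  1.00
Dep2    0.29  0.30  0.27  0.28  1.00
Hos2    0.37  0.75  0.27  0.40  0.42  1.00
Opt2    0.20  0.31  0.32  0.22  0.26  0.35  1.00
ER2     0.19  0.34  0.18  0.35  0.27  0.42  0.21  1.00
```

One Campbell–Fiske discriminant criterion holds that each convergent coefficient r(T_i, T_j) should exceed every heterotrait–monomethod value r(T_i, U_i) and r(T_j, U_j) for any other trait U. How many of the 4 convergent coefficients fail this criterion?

Convergent coefficients and their comparison sets:
Dep (methods 1·2): 0.29 vs {0.38, 0.42, 0.21, 0.26, 0.29, 0.27} → fail.
Hos (methods 1·2): 0.75 vs {0.38, 0.42, 0.30, 0.35, 0.39, 0.42} → pass.
Opt (methods 1·2): 0.32 vs {0.21, 0.26, 0.30, 0.35, 0.30, 0.21} → fail.
ER (methods 1·2): 0.35 vs {0.29, 0.27, 0.39, 0.42, 0.30, 0.21} → fail.
3 of 4 fail.

3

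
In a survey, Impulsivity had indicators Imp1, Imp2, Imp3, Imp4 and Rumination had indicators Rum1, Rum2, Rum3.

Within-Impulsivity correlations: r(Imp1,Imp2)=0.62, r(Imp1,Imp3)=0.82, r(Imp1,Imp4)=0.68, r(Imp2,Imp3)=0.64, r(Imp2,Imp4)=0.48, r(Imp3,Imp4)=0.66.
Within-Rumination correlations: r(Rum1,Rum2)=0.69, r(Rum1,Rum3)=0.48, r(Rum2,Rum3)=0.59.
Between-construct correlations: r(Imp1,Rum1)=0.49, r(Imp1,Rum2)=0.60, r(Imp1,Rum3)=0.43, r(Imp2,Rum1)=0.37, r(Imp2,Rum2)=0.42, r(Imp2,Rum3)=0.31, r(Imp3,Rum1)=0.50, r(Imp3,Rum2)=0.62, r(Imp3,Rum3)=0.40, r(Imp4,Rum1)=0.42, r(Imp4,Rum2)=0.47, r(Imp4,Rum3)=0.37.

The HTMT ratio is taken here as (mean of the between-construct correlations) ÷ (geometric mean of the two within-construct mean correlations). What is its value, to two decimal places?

0.73

Mean heterotrait r = 5.40/12 = 0.4500.
Mean within-Imp = 3.90/6 = 0.6500; mean within-Rum = 1.76/3 = 0.5867.
Geometric mean = √(0.6500 × 0.5867) = 0.6175.
HTMT = 0.4500 / 0.6175 = 0.73.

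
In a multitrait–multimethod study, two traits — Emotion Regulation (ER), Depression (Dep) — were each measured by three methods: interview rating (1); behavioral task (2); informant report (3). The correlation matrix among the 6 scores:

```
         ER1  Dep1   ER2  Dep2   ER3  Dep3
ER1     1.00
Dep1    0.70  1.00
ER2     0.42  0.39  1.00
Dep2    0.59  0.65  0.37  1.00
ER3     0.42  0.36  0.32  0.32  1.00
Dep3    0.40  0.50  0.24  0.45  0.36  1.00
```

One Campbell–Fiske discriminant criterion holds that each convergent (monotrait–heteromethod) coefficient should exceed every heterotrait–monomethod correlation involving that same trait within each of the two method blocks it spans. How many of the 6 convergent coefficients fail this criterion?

5

Convergent coefficients and their comparison sets:
ER (methods 1·2): 0.42 vs {0.70, 0.37} → fail.
ER (methods 1·3): 0.42 vs {0.70, 0.36} → fail.
ER (methods 2·3): 0.32 vs {0.37, 0.36} → fail.
Dep (methods 1·2): 0.65 vs {0.70, 0.37} → fail.
Dep (methods 1·3): 0.50 vs {0.70, 0.36} → fail.
Dep (methods 2·3): 0.45 vs {0.37, 0.36} → pass.
5 of 6 fail.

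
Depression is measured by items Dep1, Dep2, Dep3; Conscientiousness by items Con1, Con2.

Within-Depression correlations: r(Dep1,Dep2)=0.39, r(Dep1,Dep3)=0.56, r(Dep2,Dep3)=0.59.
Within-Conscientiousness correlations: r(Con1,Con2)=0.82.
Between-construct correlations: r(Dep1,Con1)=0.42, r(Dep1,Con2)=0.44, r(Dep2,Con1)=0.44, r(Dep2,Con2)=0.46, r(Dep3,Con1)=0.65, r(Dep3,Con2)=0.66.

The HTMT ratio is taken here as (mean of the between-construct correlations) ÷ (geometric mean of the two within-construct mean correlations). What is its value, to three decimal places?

Between-construct mean = 3.07/6 = 0.5117.
Mean within-Dep = 1.54/3 = 0.5133; mean within-Con = 0.82/1 = 0.8200.
Geometric mean = √(0.5133 × 0.8200) = 0.6488.
HTMT = 0.5117 / 0.6488 = 0.789.

0.789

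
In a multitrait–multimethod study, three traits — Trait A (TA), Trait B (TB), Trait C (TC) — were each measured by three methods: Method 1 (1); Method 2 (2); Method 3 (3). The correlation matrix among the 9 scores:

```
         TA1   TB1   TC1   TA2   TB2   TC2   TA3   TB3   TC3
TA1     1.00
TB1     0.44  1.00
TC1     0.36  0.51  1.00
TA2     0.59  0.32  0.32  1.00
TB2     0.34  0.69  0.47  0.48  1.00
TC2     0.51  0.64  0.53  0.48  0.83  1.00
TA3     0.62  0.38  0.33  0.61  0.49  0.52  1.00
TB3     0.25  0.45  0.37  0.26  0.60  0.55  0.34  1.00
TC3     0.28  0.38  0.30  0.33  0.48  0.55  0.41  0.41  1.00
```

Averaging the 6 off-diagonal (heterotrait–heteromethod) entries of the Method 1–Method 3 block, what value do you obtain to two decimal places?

0.33

HTHM values (method 1 × method 3): 0.25, 0.28, 0.38, 0.38, 0.33, 0.37; mean = 1.99/6 = 0.33.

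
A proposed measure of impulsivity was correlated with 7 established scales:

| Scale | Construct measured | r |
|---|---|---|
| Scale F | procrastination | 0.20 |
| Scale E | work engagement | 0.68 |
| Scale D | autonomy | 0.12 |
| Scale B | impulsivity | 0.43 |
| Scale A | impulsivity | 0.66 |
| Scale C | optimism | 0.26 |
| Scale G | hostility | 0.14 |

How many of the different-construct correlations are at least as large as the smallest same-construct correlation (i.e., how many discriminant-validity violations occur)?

Convergent (same construct = impulsivity): Scale B, Scale A.
Smallest convergent = 0.43. Discriminant values: 0.20, 0.68, 0.12, 0.26, 0.14; count ≥ 0.43 → 1.

1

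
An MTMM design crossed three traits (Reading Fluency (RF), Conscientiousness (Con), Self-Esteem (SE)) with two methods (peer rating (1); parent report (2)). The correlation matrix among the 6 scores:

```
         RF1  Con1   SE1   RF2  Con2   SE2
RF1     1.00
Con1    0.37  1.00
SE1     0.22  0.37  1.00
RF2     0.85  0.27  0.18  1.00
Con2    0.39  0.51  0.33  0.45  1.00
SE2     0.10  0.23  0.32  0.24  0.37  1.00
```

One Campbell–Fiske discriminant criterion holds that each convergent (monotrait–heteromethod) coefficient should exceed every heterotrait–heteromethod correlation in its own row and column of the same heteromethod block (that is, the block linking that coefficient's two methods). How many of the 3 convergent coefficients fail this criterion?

1

Each convergent coefficient versus the relevant comparison correlations:
RF (methods 1·2): 0.85 vs {0.39, 0.27, 0.10, 0.18} → pass.
Con (methods 1·2): 0.51 vs {0.27, 0.39, 0.23, 0.33} → pass.
SE (methods 1·2): 0.32 vs {0.18, 0.10, 0.33, 0.23} → fail.
1 of 3 fail.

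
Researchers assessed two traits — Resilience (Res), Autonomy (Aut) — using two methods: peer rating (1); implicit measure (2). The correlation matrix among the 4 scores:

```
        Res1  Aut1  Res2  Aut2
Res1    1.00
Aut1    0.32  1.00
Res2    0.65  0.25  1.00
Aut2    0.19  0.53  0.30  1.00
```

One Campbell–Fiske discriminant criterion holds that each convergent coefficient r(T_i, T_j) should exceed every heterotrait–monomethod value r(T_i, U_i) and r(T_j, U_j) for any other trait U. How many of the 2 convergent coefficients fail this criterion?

0

Checking each validity diagonal entry against its comparison values:
Res (methods 1·2): 0.65 vs {0.32, 0.30} → pass.
Aut (methods 1·2): 0.53 vs {0.32, 0.30} → pass.
0 of 2 fail.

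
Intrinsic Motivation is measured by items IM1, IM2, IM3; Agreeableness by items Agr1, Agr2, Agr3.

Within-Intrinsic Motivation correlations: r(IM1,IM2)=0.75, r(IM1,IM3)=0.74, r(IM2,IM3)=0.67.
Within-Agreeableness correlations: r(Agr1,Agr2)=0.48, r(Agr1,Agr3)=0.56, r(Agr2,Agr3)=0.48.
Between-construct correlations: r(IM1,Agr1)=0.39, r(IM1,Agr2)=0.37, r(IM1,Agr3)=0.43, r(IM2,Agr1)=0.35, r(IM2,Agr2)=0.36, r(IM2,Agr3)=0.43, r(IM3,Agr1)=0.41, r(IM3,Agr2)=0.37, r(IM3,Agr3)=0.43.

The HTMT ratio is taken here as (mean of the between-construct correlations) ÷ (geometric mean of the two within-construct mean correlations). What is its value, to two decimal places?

0.65

Mean between = 3.54/9 = 0.3933.
Mean within-IM = 2.16/3 = 0.7200; mean within-Agr = 1.52/3 = 0.5067.
Geometric mean = √(0.7200 × 0.5067) = 0.6040.
HTMT = 0.3933 / 0.6040 = 0.65.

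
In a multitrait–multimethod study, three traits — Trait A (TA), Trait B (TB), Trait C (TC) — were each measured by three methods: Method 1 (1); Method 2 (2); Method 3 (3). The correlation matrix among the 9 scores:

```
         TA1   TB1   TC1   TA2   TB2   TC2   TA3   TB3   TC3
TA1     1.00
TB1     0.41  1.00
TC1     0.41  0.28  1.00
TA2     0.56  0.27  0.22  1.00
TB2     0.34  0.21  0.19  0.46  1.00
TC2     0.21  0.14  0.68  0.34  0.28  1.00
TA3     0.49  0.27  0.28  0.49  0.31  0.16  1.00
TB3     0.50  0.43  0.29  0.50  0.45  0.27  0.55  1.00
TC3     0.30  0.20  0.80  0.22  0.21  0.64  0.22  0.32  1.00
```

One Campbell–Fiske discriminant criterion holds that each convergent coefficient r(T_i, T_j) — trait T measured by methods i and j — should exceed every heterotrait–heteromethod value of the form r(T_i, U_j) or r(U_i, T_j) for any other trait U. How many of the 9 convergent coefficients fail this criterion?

Each convergent coefficient versus the relevant comparison correlations:
TA (methods 1·2): 0.56 vs {0.34, 0.27, 0.21, 0.22} → pass.
TA (methods 1·3): 0.49 vs {0.50, 0.27, 0.30, 0.28} → fail.
TA (methods 2·3): 0.49 vs {0.50, 0.31, 0.22, 0.16} → fail.
TB (methods 1·2): 0.21 vs {0.27, 0.34, 0.14, 0.19} → fail.
TB (methods 1·3): 0.43 vs {0.27, 0.50, 0.20, 0.29} → fail.
TB (methods 2·3): 0.45 vs {0.31, 0.50, 0.21, 0.27} → fail.
TC (methods 1·2): 0.68 vs {0.22, 0.21, 0.19, 0.14} → pass.
TC (methods 1·3): 0.80 vs {0.28, 0.30, 0.29, 0.20} → pass.
TC (methods 2·3): 0.64 vs {0.16, 0.22, 0.27, 0.21} → pass.
5 of 9 fail.

5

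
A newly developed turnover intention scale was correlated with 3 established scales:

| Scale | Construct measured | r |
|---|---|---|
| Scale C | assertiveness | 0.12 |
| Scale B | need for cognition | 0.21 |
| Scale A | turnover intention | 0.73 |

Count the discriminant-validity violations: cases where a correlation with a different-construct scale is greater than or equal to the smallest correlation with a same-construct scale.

Convergent (same construct = turnover intention): Scale A.
Smallest convergent = 0.73. Discriminant values: 0.12, 0.21; count ≥ 0.73 → 0.

0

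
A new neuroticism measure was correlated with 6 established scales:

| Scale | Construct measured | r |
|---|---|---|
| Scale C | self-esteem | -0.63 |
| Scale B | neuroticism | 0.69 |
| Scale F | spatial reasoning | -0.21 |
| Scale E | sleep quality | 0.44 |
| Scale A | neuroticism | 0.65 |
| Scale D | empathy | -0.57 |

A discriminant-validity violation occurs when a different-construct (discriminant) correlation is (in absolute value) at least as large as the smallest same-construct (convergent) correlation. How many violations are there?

0

Convergent (same construct = neuroticism): Scale B, Scale A.
Smallest convergent = 0.65. Discriminant |r|: 0.63, 0.21, 0.44, 0.57; count ≥ 0.65 → 0.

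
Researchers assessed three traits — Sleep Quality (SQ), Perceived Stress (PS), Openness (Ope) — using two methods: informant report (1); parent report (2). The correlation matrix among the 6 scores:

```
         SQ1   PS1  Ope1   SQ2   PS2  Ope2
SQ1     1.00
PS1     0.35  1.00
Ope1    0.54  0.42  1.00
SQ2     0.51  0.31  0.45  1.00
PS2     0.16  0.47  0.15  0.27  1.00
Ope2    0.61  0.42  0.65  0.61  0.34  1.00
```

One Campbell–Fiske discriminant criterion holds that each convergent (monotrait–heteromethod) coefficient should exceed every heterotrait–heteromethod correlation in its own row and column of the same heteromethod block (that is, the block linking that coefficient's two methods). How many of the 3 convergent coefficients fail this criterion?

Each convergent coefficient versus the relevant comparison correlations:
SQ (methods 1·2): 0.51 vs {0.16, 0.31, 0.61, 0.45} → fail.
PS (methods 1·2): 0.47 vs {0.31, 0.16, 0.42, 0.15} → pass.
Ope (methods 1·2): 0.65 vs {0.45, 0.61, 0.15, 0.42} → pass.
1 of 3 fail.

1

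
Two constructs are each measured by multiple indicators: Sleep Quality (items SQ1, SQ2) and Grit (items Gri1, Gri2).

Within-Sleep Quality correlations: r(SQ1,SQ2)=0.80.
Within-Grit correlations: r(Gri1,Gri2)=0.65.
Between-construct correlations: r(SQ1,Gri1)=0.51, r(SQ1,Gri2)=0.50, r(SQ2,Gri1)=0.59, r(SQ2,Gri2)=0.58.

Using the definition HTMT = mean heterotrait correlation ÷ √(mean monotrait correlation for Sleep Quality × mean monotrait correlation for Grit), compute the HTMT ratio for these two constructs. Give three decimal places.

0.756

Between-construct mean = 2.18/4 = 0.5450.
Mean within-SQ = 0.80/1 = 0.8000; mean within-Gri = 0.65/1 = 0.6500.
Geometric mean = √(0.8000 × 0.6500) = 0.7211.
HTMT = 0.5450 / 0.7211 = 0.756.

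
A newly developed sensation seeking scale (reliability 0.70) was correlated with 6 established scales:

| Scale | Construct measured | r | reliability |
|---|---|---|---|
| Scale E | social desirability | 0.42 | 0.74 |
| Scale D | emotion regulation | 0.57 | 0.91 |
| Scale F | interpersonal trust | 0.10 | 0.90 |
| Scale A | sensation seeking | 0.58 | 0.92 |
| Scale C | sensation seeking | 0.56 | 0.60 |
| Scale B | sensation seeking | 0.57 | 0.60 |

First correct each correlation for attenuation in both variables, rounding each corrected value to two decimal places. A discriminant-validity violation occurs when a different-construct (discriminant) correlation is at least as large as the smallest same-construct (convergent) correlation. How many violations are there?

0

Disattenuated r (r / √(r_scale · r_new)):
  Scale E (disc): 0.42 / √(0.74·0.70) = 0.58
  Scale D (disc): 0.57 / √(0.91·0.70) = 0.71
  Scale F (disc): 0.10 / √(0.90·0.70) = 0.13
  Scale A (conv): 0.58 / √(0.92·0.70) = 0.72
  Scale C (conv): 0.56 / √(0.60·0.70) = 0.86
  Scale B (conv): 0.57 / √(0.60·0.70) = 0.88
Smallest convergent = 0.72. Discriminant values: 0.58, 0.71, 0.13; count ≥ 0.72 → 0.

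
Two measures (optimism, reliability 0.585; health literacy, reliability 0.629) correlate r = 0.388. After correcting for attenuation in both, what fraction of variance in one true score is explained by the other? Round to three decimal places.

0.409

Disattenuated r = 0.388 / √(0.585 × 0.629) = 0.388 / 0.6066 = 0.6396.
Shared true-score variance = 0.6396² = 0.4091 ≈ 0.409.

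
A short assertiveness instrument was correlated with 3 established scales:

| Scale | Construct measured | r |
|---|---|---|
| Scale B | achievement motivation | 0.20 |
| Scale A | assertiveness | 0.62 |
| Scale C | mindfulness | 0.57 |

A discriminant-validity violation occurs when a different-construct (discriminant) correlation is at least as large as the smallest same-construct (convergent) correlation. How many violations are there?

Convergent (same construct = assertiveness): Scale A.
Smallest convergent = 0.62. Discriminant values: 0.20, 0.57; count ≥ 0.62 → 0.

0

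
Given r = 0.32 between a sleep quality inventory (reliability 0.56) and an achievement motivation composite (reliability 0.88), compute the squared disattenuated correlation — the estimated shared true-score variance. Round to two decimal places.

Disattenuated r = 0.32 / √(0.56 × 0.88) = 0.32 / 0.7020 = 0.4558.
Shared true-score variance = 0.4558² = 0.2078 ≈ 0.21.

0.21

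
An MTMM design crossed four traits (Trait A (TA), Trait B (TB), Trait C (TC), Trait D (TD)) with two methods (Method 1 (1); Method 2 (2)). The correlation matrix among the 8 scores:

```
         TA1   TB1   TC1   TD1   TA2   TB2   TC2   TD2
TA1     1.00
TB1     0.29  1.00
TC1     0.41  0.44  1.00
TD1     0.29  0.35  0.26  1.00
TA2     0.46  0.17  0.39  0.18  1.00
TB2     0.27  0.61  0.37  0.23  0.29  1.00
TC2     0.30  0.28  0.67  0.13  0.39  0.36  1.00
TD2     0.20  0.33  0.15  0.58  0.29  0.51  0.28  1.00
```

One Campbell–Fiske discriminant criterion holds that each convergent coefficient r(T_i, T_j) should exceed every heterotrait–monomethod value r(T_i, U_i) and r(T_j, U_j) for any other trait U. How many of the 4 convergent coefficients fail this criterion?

0

Each convergent coefficient versus the relevant comparison correlations:
TA (methods 1·2): 0.46 vs {0.29, 0.29, 0.41, 0.39, 0.29, 0.29} → pass.
TB (methods 1·2): 0.61 vs {0.29, 0.29, 0.44, 0.36, 0.35, 0.51} → pass.
TC (methods 1·2): 0.67 vs {0.41, 0.39, 0.44, 0.36, 0.26, 0.28} → pass.
TD (methods 1·2): 0.58 vs {0.29, 0.29, 0.35, 0.51, 0.26, 0.28} → pass.
0 of 4 fail.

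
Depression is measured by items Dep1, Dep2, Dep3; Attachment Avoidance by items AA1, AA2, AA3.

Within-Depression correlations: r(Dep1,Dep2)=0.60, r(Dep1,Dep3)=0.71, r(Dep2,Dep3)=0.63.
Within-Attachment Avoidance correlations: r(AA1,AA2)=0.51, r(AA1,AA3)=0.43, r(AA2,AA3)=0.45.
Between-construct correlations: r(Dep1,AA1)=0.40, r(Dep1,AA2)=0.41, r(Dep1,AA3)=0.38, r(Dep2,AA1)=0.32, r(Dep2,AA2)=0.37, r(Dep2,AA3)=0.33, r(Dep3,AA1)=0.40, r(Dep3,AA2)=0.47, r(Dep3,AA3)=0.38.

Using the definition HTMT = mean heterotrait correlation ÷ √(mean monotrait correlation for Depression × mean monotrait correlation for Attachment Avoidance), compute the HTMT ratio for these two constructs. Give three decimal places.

Mean heterotrait r = 3.46/9 = 0.3844.
Mean within-Dep = 1.94/3 = 0.6467; mean within-AA = 1.39/3 = 0.4633.
Geometric mean = √(0.6467 × 0.4633) = 0.5474.
HTMT = 0.3844 / 0.5474 = 0.702.

0.702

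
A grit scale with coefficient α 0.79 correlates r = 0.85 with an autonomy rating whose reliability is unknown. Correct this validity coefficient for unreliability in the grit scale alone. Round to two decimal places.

Single correction: r_c = r_obs / √r_xx = 0.85 / √0.79 = 0.85 / 0.8888 ≈ 0.96.

0.96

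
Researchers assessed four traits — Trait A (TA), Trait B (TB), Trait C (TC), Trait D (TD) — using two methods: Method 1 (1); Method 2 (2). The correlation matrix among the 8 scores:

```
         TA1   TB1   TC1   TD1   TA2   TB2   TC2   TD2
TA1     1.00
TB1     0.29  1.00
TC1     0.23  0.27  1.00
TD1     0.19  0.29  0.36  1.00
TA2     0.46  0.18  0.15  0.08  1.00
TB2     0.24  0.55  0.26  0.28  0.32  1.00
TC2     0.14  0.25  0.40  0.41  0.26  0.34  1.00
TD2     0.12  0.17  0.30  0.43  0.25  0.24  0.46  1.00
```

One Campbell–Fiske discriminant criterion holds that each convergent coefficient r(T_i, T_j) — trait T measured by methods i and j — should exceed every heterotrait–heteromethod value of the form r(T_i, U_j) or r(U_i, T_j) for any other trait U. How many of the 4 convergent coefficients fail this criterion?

Checking each validity diagonal entry against its comparison values:
TA (methods 1·2): 0.46 vs {0.24, 0.18, 0.14, 0.15, 0.12, 0.08} → pass.
TB (methods 1·2): 0.55 vs {0.18, 0.24, 0.25, 0.26, 0.17, 0.28} → pass.
TC (methods 1·2): 0.40 vs {0.15, 0.14, 0.26, 0.25, 0.30, 0.41} → fail.
TD (methods 1·2): 0.43 vs {0.08, 0.12, 0.28, 0.17, 0.41, 0.30} → pass.
1 of 4 fail.

1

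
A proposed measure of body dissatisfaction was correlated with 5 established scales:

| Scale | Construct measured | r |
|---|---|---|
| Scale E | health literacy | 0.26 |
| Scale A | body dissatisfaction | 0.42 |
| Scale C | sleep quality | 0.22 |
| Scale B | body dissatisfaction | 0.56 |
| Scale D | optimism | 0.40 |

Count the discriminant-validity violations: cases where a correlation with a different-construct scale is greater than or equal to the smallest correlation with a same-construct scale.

Convergent (same construct = body dissatisfaction): Scale A, Scale B.
Smallest convergent = 0.42. Discriminant values: 0.26, 0.22, 0.40; count ≥ 0.42 → 0.

0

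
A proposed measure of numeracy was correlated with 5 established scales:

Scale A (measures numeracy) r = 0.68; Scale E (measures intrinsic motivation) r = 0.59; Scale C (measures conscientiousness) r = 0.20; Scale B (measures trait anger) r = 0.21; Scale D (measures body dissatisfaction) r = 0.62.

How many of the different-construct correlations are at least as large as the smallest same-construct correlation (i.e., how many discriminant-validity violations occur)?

0

Convergent (same construct = numeracy): Scale A.
Smallest convergent = 0.68. Discriminant values: 0.59, 0.20, 0.21, 0.62; count ≥ 0.68 → 0.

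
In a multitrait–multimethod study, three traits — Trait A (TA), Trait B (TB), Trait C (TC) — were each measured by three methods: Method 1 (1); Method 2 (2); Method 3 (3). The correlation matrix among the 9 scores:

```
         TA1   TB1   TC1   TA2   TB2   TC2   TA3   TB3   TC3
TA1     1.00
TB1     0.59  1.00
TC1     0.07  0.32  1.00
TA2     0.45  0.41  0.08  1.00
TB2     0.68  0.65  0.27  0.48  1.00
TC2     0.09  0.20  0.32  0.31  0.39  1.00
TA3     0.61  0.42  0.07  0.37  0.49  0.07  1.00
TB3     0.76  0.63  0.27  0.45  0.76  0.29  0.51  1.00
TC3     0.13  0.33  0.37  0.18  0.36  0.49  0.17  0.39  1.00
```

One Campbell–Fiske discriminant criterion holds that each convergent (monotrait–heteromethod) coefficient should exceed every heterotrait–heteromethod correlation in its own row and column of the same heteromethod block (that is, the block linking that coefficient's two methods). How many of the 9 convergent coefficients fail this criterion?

5

Checking each validity diagonal entry against its comparison values:
TA (methods 1·2): 0.45 vs {0.68, 0.41, 0.09, 0.08} → fail.
TA (methods 1·3): 0.61 vs {0.76, 0.42, 0.13, 0.07} → fail.
TA (methods 2·3): 0.37 vs {0.45, 0.49, 0.18, 0.07} → fail.
TB (methods 1·2): 0.65 vs {0.41, 0.68, 0.20, 0.27} → fail.
TB (methods 1·3): 0.63 vs {0.42, 0.76, 0.33, 0.27} → fail.
TB (methods 2·3): 0.76 vs {0.49, 0.45, 0.36, 0.29} → pass.
TC (methods 1·2): 0.32 vs {0.08, 0.09, 0.27, 0.20} → pass.
TC (methods 1·3): 0.37 vs {0.07, 0.13, 0.27, 0.33} → pass.
TC (methods 2·3): 0.49 vs {0.07, 0.18, 0.29, 0.36} → pass.
5 of 9 fail.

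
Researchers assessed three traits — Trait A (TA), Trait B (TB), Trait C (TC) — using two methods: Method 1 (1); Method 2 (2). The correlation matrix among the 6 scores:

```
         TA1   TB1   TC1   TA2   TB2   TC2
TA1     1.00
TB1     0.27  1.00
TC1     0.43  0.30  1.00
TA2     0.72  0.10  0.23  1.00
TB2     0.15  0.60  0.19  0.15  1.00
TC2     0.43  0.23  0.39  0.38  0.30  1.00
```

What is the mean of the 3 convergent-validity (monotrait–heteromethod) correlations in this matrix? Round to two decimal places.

0.57

Convergent values: 0.72, 0.60, 0.39; mean = 1.71/3 = 0.57.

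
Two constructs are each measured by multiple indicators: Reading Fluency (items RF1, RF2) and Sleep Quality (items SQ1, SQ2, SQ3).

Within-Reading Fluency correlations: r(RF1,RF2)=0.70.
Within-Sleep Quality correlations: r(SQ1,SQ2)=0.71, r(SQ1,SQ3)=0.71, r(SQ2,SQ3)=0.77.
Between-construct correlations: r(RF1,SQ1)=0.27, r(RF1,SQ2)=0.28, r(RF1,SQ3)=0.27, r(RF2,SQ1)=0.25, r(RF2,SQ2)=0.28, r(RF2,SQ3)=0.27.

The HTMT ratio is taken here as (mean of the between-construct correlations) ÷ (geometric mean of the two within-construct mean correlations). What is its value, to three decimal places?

Mean heterotrait r = 1.62/6 = 0.2700.
Mean within-RF = 0.70/1 = 0.7000; mean within-SQ = 2.19/3 = 0.7300.
Geometric mean = √(0.7000 × 0.7300) = 0.7148.
HTMT = 0.2700 / 0.7148 = 0.378.

0.378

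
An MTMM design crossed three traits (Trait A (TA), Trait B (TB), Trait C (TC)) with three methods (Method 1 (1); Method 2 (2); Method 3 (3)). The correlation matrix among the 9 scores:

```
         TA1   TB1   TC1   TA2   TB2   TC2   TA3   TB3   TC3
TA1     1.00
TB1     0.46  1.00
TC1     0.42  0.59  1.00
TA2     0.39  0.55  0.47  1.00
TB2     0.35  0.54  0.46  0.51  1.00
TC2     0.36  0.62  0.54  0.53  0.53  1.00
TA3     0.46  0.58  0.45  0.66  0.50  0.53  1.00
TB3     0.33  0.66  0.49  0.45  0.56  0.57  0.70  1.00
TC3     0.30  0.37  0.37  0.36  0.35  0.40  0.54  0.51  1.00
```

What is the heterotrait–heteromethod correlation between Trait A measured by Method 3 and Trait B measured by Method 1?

0.58

Different traits and methods: r(TA3, TB1) = 0.58.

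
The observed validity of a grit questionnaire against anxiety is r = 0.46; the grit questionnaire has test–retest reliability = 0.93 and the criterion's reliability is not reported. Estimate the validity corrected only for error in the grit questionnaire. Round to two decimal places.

0.48

Single correction: r_c = r_obs / √r_xx = 0.46 / √0.93 = 0.46 / 0.9644 ≈ 0.48.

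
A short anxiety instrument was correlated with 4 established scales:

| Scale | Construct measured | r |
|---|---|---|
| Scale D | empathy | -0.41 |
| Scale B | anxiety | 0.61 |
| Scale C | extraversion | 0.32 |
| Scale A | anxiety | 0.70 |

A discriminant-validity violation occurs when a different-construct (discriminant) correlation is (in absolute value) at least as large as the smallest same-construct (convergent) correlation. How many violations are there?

Convergent (same construct = anxiety): Scale B, Scale A.
Smallest convergent = 0.61. Discriminant |r|: 0.41, 0.32; count ≥ 0.61 → 0.

0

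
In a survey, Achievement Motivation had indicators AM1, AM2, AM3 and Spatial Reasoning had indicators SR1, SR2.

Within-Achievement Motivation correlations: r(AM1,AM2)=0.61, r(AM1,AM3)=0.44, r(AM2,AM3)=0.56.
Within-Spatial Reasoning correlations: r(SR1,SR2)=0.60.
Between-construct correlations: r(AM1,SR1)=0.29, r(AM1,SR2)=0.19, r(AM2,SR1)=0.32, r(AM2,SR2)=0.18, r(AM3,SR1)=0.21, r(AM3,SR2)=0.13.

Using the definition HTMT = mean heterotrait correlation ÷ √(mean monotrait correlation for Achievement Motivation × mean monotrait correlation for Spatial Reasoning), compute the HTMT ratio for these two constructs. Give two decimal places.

0.39

Between-construct mean = 1.32/6 = 0.2200.
Mean within-AM = 1.61/3 = 0.5367; mean within-SR = 0.60/1 = 0.6000.
Geometric mean = √(0.5367 × 0.6000) = 0.5675.
HTMT = 0.2200 / 0.5675 = 0.39.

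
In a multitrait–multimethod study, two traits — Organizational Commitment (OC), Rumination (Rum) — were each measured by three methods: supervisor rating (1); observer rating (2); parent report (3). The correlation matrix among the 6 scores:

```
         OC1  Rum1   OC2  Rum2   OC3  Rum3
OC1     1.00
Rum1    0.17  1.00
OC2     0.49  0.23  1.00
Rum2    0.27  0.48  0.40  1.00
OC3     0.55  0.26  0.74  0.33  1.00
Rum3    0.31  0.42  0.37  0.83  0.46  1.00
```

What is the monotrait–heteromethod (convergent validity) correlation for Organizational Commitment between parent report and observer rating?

Same trait (OC), different methods: r(OC3, OC2) = 0.74.

0.74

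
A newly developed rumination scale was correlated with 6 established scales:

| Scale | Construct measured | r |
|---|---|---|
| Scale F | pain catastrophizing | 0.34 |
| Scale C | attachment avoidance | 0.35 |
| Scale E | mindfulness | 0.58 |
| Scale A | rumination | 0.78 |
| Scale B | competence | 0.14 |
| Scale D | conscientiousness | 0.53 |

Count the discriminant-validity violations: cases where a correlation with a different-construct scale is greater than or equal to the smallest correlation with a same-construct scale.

0

Convergent (same construct = rumination): Scale A.
Smallest convergent = 0.78. Discriminant values: 0.34, 0.35, 0.58, 0.14, 0.53; count ≥ 0.78 → 0.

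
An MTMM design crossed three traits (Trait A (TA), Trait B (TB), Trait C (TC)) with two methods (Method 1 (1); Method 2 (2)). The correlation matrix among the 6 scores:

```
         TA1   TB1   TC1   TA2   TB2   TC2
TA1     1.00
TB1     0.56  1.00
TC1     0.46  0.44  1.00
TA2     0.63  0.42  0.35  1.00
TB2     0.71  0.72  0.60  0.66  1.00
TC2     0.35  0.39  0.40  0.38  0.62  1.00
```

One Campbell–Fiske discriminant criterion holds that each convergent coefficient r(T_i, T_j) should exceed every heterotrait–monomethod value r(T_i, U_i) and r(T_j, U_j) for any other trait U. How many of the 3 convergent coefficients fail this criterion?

2

Each convergent coefficient versus the relevant comparison correlations:
TA (methods 1·2): 0.63 vs {0.56, 0.66, 0.46, 0.38} → fail.
TB (methods 1·2): 0.72 vs {0.56, 0.66, 0.44, 0.62} → pass.
TC (methods 1·2): 0.40 vs {0.46, 0.38, 0.44, 0.62} → fail.
2 of 3 fail.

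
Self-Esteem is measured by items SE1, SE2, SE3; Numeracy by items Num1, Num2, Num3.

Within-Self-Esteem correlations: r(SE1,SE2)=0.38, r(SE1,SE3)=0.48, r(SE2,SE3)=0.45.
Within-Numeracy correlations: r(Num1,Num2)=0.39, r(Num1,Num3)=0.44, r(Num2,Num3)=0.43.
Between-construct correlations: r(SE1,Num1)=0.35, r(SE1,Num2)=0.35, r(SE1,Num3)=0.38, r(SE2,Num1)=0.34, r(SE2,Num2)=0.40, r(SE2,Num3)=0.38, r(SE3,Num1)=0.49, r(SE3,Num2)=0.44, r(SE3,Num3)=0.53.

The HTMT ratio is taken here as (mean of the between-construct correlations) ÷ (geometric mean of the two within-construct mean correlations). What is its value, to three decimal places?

Between-construct mean = 3.66/9 = 0.4067.
Mean within-SE = 1.31/3 = 0.4367; mean within-Num = 1.26/3 = 0.4200.
Geometric mean = √(0.4367 × 0.4200) = 0.4283.
HTMT = 0.4067 / 0.4283 = 0.950.

0.950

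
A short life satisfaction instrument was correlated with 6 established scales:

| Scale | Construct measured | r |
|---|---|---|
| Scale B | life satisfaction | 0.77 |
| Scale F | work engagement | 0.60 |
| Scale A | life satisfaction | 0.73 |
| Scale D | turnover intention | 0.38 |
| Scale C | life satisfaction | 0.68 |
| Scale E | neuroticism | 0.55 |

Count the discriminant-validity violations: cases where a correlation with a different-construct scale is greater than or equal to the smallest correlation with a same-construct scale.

Convergent (same construct = life satisfaction): Scale B, Scale A, Scale C.
Smallest convergent = 0.68. Discriminant values: 0.60, 0.38, 0.55; count ≥ 0.68 → 0.

0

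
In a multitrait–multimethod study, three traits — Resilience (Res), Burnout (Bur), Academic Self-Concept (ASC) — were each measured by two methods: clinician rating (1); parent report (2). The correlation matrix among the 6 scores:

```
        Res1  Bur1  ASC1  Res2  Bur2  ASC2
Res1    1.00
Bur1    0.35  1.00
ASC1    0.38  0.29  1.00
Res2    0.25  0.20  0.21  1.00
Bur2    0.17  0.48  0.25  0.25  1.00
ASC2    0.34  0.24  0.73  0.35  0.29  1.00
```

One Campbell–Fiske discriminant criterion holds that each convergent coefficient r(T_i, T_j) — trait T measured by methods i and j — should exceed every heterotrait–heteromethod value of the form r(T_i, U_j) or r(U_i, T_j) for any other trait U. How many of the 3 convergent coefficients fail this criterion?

Checking each validity diagonal entry against its comparison values:
Res (methods 1·2): 0.25 vs {0.17, 0.20, 0.34, 0.21} → fail.
Bur (methods 1·2): 0.48 vs {0.20, 0.17, 0.24, 0.25} → pass.
ASC (methods 1·2): 0.73 vs {0.21, 0.34, 0.25, 0.24} → pass.
1 of 3 fail.

1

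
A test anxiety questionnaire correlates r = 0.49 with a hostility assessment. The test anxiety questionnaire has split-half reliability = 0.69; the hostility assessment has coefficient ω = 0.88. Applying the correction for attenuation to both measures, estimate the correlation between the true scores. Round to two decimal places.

0.63

r_true = r_obs / √(r_xx · r_yy) = 0.49 / √(0.69 × 0.88) = 0.49 / √0.6072 = 0.49 / 0.7792 ≈ 0.63.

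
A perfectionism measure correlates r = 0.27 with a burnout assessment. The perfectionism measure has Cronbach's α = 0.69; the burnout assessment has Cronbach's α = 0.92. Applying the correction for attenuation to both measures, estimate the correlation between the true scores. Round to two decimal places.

r_true = r_obs / √(r_xx · r_yy) = 0.27 / √(0.69 × 0.92) = 0.27 / √0.6348 = 0.27 / 0.7967 ≈ 0.34.

0.34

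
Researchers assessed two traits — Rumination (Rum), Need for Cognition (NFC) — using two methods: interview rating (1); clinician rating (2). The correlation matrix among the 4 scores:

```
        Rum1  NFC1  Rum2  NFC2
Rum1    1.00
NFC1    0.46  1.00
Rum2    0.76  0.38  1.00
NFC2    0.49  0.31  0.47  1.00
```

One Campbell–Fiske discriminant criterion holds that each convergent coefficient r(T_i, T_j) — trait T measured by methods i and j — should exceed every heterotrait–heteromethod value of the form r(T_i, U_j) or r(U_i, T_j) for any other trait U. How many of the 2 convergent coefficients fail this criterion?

1

Checking each validity diagonal entry against its comparison values:
Rum (methods 1·2): 0.76 vs {0.49, 0.38} → pass.
NFC (methods 1·2): 0.31 vs {0.38, 0.49} → fail.
1 of 2 fail.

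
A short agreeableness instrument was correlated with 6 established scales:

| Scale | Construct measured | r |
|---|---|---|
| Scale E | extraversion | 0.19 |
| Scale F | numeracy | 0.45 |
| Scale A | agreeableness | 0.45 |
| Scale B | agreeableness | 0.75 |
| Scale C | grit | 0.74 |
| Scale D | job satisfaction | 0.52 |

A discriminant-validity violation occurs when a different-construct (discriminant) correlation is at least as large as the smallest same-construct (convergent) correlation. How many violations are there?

Convergent (same construct = agreeableness): Scale A, Scale B.
Smallest convergent = 0.45. Discriminant values: 0.19, 0.45, 0.74, 0.52; count ≥ 0.45 → 3.

3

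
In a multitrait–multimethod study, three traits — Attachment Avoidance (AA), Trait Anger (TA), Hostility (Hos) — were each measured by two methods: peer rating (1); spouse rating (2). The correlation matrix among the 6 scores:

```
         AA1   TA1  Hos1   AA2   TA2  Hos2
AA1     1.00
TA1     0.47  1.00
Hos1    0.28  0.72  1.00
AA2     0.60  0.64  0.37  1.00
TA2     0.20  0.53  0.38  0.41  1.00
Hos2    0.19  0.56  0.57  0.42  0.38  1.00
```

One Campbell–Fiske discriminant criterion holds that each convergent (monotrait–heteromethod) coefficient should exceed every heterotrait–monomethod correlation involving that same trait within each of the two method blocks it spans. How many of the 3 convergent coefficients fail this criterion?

2

Convergent coefficients and their comparison sets:
AA (methods 1·2): 0.60 vs {0.47, 0.41, 0.28, 0.42} → pass.
TA (methods 1·2): 0.53 vs {0.47, 0.41, 0.72, 0.38} → fail.
Hos (methods 1·2): 0.57 vs {0.28, 0.42, 0.72, 0.38} → fail.
2 of 3 fail.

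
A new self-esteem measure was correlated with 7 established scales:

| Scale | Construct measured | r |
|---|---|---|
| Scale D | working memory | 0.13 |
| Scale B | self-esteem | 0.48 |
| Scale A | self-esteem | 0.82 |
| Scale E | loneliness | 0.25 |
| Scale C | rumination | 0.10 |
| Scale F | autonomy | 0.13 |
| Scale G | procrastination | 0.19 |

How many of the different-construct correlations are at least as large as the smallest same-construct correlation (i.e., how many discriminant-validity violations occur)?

Convergent (same construct = self-esteem): Scale B, Scale A.
Smallest convergent = 0.48. Discriminant values: 0.13, 0.25, 0.10, 0.13, 0.19; count ≥ 0.48 → 0.

0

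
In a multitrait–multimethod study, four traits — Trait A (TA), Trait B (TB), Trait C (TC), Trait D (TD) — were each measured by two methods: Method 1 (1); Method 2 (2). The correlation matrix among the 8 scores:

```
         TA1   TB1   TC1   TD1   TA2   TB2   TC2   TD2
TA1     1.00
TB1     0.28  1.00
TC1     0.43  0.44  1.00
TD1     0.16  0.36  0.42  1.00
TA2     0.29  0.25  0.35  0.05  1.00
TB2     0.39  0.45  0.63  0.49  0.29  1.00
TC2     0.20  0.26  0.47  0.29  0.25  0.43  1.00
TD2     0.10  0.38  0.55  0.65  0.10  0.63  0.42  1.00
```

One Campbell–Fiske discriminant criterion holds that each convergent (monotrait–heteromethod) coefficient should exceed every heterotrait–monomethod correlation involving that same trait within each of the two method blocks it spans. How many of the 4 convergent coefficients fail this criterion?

2

Checking each validity diagonal entry against its comparison values:
TA (methods 1·2): 0.29 vs {0.28, 0.29, 0.43, 0.25, 0.16, 0.10} → fail.
TB (methods 1·2): 0.45 vs {0.28, 0.29, 0.44, 0.43, 0.36, 0.63} → fail.
TC (methods 1·2): 0.47 vs {0.43, 0.25, 0.44, 0.43, 0.42, 0.42} → pass.
TD (methods 1·2): 0.65 vs {0.16, 0.10, 0.36, 0.63, 0.42, 0.42} → pass.
2 of 4 fail.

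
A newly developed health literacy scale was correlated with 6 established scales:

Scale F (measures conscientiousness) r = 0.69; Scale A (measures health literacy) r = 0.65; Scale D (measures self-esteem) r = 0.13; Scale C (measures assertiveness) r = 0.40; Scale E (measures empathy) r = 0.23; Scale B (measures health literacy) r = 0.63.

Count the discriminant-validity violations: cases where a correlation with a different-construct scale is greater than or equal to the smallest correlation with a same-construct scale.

Convergent (same construct = health literacy): Scale A, Scale B.
Smallest convergent = 0.63. Discriminant values: 0.69, 0.13, 0.40, 0.23; count ≥ 0.63 → 1.

1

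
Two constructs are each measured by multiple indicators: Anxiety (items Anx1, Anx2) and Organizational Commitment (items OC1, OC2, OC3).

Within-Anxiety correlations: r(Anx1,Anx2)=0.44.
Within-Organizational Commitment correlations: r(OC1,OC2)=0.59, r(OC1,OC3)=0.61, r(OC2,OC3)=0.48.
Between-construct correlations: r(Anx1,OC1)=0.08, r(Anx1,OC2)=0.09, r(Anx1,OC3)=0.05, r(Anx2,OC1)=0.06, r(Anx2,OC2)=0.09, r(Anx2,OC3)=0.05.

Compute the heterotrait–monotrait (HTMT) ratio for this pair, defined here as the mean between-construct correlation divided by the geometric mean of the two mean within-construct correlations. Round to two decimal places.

Between-construct mean = 0.42/6 = 0.0700.
Mean within-Anx = 0.44/1 = 0.4400; mean within-OC = 1.68/3 = 0.5600.
Geometric mean = √(0.4400 × 0.5600) = 0.4964.
HTMT = 0.0700 / 0.4964 = 0.14.

0.14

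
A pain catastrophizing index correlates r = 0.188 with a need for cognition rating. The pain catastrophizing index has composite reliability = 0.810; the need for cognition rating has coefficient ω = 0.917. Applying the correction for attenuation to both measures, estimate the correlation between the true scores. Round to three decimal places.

0.218

r_true = r_obs / √(r_xx · r_yy) = 0.188 / √(0.810 × 0.917) = 0.188 / √0.742770 = 0.188 / 0.8618 ≈ 0.218.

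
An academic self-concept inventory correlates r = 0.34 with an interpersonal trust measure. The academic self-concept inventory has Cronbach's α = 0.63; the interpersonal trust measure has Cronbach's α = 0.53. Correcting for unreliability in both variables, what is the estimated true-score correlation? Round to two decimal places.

0.59

r_true = r_obs / √(r_xx · r_yy) = 0.34 / √(0.63 × 0.53) = 0.34 / √0.3339 = 0.34 / 0.5778 ≈ 0.59.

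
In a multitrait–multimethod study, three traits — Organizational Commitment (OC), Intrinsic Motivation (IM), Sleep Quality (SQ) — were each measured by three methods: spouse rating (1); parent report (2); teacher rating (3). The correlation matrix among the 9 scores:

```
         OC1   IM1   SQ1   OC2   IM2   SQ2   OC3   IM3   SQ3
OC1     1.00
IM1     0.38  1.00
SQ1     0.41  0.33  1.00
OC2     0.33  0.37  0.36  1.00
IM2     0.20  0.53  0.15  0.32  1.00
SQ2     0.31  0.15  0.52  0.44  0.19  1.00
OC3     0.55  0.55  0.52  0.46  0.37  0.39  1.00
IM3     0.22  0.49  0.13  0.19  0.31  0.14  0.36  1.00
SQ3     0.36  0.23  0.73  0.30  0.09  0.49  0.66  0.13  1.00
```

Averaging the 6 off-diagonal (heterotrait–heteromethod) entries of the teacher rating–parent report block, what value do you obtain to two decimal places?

0.25

HTHM values (method 3 × method 2): 0.37, 0.39, 0.19, 0.14, 0.30, 0.09; mean = 1.48/6 = 0.25.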